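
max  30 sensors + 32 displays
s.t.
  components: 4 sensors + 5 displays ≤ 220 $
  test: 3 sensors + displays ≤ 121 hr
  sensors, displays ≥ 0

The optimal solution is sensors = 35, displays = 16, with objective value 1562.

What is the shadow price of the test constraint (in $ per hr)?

At the optimum: components uses 220 of 220 (binding); test uses 121 of 121 (binding).
Dual feasibility on the basic columns requires 4·y_components + 3·y_test = 30, 5·y_components + 1·y_test = 32.
This yields shadow prices y_components = 6, y_test = 2.
Shadow price of test = 2.

2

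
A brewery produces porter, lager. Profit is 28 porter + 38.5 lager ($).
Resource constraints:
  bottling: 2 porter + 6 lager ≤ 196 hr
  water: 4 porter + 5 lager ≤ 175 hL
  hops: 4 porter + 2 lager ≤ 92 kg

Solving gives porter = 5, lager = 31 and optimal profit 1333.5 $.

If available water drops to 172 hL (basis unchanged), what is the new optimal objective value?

1314

At the optimum: bottling uses 196 of 196 (binding); water uses 175 of 175 (binding); hops uses 82 of 92 (slack = 10).
Since hops is not tight, its dual is 0.
From A_Bᵀ y = c: 2·y_bottling + 4·y_water = 28; 6·y_bottling + 5·y_water = 38.5.
Solving: y_bottling = 1, y_water = 6.5.
Δz = y_water·Δb = 6.5 × (-3) = -19.5, so new z* = 1333.5 − 19.5 = 1314.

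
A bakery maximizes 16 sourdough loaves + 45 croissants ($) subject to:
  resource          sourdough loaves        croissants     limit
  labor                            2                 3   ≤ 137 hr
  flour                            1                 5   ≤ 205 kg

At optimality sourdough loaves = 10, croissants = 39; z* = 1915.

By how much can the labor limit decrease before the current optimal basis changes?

Binding constraints: labor, flour. The basis is B = [[2,3],[1,5]] with det 7.
Per unit decrease in labor, x* moves by d = (-0.7143, 0.1429).
The basis stays optimal until sourdough loaves reaches 0; allowable decrease = 14 hr.

14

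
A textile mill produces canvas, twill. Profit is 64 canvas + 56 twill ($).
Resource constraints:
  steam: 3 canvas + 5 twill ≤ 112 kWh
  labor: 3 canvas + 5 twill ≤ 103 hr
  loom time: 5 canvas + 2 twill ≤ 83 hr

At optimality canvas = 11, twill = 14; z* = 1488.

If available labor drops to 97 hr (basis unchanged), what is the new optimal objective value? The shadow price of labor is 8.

1440

Δb = -6, so new z* = 1488 + (8)·(-6) = 1488 − 48 = 1440.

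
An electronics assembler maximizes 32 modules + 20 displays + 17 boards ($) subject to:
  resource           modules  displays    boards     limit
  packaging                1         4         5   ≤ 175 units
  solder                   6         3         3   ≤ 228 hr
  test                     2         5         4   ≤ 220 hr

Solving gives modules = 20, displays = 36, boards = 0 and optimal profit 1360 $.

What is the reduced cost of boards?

-2

Binding: solder and test. Non-binding: packaging (11 unused).
Since packaging is not tight, its dual is 0.
From A_Bᵀ y = c: 6·y_solder + 2·y_test = 32; 3·y_solder + 5·y_test = 20.
This yields shadow prices y_solder = 5, y_test = 1.
Reduced cost of boards: c₃ − yᵀa₃ = 17 − (5·3 + 1·4) = 17 − 19 = -2.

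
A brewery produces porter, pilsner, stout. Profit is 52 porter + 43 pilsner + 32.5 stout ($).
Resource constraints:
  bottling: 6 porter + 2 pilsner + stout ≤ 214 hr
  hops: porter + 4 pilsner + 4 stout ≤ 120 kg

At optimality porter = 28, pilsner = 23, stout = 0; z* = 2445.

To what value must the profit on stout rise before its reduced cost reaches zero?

35.5

At the optimum: bottling uses 214 of 214 (binding); hops uses 120 of 120 (binding).
From A_Bᵀ y = c: 6·y_bottling + 1·y_hops = 52; 2·y_bottling + 4·y_hops = 43.
This yields shadow prices y_bottling = 7.5, y_hops = 7.
stout enters the basis when its profit ≥ yᵀa₃ = 7.5·1 + 7·4 = 35.5.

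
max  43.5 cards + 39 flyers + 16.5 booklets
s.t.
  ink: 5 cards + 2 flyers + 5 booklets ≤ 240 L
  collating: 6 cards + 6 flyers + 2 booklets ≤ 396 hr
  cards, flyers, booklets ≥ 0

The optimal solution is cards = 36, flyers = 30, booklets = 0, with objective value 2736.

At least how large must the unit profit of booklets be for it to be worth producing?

Both ink and collating are binding at x*.
The binding rows give the dual system: 5·y_ink + 6·y_collating = 43.5 and 2·y_ink + 6·y_collating = 39.
→ y_ink = 1.5 and y_collating = 6.
booklets enters the basis when its profit ≥ yᵀa₃ = 1.5·5 + 6·2 = 19.5.

19.5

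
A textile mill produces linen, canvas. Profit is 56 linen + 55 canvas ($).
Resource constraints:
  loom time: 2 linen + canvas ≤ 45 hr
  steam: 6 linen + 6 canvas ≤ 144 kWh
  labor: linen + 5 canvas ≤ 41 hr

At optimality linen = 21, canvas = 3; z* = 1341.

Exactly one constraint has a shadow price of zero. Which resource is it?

loom time: 45/45 (binding)
steam: 144/144 (binding)
labor: 36/41 (slack 5)
By complementary slackness, a constraint with positive slack has shadow price 0 → labor.

labor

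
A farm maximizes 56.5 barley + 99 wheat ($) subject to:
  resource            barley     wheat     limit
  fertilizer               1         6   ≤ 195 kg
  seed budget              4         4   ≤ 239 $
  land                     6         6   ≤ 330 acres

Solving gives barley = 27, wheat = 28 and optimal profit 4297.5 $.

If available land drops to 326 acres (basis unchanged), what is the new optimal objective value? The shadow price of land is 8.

4265.5

Δb = -4, so new z* = 4297.5 + (8)·(-4) = 4297.5 − 32 = 4265.5.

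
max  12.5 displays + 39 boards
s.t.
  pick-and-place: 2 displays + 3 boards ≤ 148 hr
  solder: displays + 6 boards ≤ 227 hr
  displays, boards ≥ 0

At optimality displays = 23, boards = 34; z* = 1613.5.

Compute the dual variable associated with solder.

4.5

Both pick-and-place and solder are binding at x*.
From A_Bᵀ y = c: 2·y_pick-and-place + 1·y_solder = 12.5; 3·y_pick-and-place + 6·y_solder = 39.
Solving: y_pick-and-place = 4, y_solder = 4.5.
Shadow price of solder = 4.5.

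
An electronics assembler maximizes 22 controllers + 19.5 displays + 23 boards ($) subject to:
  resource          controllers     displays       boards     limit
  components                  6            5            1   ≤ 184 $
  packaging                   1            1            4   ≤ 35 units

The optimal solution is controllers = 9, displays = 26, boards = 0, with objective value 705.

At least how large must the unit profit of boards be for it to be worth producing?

At the optimum: components uses 184 of 184 (binding); packaging uses 35 of 35 (binding).
The binding rows give the dual system: 6·y_components + 1·y_packaging = 22 and 5·y_components + 1·y_packaging = 19.5.
→ y_components = 2.5 and y_packaging = 7.
boards enters the basis when its profit ≥ yᵀa₃ = 2.5·1 + 7·4 = 30.5.

30.5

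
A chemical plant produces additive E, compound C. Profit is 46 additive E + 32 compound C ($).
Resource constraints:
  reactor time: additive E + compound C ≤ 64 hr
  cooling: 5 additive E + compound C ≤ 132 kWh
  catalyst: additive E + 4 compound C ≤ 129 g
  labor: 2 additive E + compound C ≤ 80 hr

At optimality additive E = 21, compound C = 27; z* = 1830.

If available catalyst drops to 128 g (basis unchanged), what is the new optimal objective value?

1824

Check each constraint at x*: reactor time 48/64 (slack 16); cooling 132/132 (tight); catalyst 129/129 (tight); labor 69/80 (slack 11).
Since reactor time, labor are not tight, their duals are 0.
Dual feasibility on the basic columns requires 5·y_cooling + 1·y_catalyst = 46, 1·y_cooling + 4·y_catalyst = 32.
Solving: y_cooling = 8, y_catalyst = 6.
Δz = y_catalyst·Δb = 6 × (-1) = -6, so new z* = 1830 − 6 = 1824.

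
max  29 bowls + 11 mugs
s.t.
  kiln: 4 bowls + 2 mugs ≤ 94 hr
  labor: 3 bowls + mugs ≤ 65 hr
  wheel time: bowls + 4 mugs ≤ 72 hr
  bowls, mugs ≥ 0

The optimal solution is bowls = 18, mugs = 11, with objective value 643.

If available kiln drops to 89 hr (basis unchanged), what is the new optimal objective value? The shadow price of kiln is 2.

Δb = -5, so new z* = 643 + (2)·(-5) = 643 − 10 = 633.

633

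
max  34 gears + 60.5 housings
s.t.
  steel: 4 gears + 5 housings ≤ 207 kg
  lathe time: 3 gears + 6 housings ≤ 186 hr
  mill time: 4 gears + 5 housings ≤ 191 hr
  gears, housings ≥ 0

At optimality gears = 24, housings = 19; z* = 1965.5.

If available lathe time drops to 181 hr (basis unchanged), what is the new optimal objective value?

1925.5

Binding: lathe time and mill time. Non-binding: steel (16 unused).
Since steel is not tight, its dual is 0.
From A_Bᵀ y = c: 3·y_lathe time + 4·y_mill time = 34; 6·y_lathe time + 5·y_mill time = 60.5.
Solving: y_lathe time = 8, y_mill time = 2.5.
Δz = y_lathe time·Δb = 8 × (-5) = -40, so new z* = 1965.5 − 40 = 1925.5.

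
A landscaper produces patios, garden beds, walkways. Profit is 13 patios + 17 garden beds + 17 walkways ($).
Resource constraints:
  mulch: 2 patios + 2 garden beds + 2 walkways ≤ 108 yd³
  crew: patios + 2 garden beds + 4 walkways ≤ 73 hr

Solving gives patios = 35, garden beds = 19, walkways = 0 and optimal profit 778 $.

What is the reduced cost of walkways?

-8

Check each constraint at x*: mulch 108/108 (tight); crew 73/73 (tight).
The binding rows give the dual system: 2·y_mulch + 1·y_crew = 13 and 2·y_mulch + 2·y_crew = 17.
This yields shadow prices y_mulch = 4.5, y_crew = 4.
Reduced cost of walkways: c₃ − yᵀa₃ = 17 − (4.5·2 + 4·4) = 17 − 25 = -8.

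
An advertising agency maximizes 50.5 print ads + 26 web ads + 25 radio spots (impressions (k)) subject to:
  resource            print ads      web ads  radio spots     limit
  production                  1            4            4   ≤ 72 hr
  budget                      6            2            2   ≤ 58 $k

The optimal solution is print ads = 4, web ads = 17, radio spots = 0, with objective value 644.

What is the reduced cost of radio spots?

Check each constraint at x*: production 72/72 (tight); budget 58/58 (tight).
From A_Bᵀ y = c: 1·y_production + 6·y_budget = 50.5; 4·y_production + 2·y_budget = 26.
This yields shadow prices y_production = 2.5, y_budget = 8.
Reduced cost of radio spots: c₃ − yᵀa₃ = 25 − (2.5·4 + 8·2) = 25 − 26 = -1.

-1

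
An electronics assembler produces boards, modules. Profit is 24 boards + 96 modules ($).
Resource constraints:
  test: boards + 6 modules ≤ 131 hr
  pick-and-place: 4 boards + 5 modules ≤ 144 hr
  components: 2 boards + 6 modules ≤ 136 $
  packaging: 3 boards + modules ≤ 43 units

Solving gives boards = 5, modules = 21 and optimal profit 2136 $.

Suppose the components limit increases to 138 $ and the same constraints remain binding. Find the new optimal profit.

At the optimum: test uses 131 of 131 (binding); pick-and-place uses 125 of 144 (slack = 19); components uses 136 of 136 (binding); packaging uses 36 of 43 (slack = 7).
Since pick-and-place, packaging are not tight, their duals are 0.
Dual feasibility on the basic columns requires 1·y_test + 2·y_components = 24, 6·y_test + 6·y_components = 96.
→ y_test = 8 and y_components = 8.
Δz = y_components·Δb = 8 × (2) = 16, so new z* = 2136 + 16 = 2152.

2152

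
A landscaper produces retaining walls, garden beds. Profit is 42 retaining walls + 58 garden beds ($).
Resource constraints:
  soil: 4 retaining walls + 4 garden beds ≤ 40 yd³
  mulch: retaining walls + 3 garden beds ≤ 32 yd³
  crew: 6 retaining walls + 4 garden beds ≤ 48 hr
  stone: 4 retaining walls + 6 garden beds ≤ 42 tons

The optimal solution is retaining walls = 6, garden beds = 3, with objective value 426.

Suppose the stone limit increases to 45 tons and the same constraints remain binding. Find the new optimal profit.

453

Binding: crew and stone. Non-binding: soil (4 unused), mulch (17 unused).
Slack constraints have shadow price 0 (complementary slackness).
Dual feasibility on the basic columns requires 6·y_crew + 4·y_stone = 42, 4·y_crew + 6·y_stone = 58.
This yields shadow prices y_crew = 1, y_stone = 9.
Δz = y_stone·Δb = 9 × (3) = 27, so new z* = 426 + 27 = 453.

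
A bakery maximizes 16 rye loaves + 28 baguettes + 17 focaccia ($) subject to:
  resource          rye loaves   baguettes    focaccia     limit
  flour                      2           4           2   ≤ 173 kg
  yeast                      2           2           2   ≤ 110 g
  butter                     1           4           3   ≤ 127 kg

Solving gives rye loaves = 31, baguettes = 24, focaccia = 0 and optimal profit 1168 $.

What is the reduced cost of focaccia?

-7

Check each constraint at x*: flour 158/173 (slack 15); yeast 110/110 (tight); butter 127/127 (tight).
Since flour is not tight, its dual is 0.
The binding rows give the dual system: 2·y_yeast + 1·y_butter = 16 and 2·y_yeast + 4·y_butter = 28.
→ y_yeast = 6 and y_butter = 4.
Reduced cost of focaccia: c₃ − yᵀa₃ = 17 − (6·2 + 4·3) = 17 − 24 = -7.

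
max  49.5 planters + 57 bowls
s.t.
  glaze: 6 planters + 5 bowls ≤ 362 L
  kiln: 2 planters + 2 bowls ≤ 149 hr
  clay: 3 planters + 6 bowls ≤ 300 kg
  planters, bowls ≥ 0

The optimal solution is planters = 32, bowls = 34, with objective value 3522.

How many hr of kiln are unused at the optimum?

17

kiln used = 2·32 + 2·34 = 132; slack = 149 − 132 = 17.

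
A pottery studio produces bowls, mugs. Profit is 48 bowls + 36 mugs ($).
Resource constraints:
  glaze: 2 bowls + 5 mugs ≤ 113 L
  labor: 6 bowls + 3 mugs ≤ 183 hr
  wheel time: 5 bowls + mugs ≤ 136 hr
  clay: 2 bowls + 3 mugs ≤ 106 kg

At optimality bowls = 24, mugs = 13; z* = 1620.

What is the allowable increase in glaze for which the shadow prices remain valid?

38

Binding constraints: glaze, labor. The basis is B = [[2,5],[6,3]] with det -24.
Per unit increase in glaze, x* moves by d = (-0.125, 0.25).
The basis stays optimal until clay becomes binding; allowable increase = 38 L.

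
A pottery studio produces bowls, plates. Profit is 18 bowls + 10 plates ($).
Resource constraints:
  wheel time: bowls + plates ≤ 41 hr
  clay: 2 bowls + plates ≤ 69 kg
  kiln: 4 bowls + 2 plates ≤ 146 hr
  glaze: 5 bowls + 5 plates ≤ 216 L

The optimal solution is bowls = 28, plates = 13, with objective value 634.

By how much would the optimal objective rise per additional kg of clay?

Binding: wheel time and clay. Non-binding: kiln (8 unused), glaze (11 unused).
Since kiln, glaze are not tight, their duals are 0.
From A_Bᵀ y = c: 1·y_wheel time + 2·y_clay = 18; 1·y_wheel time + 1·y_clay = 10.
This yields shadow prices y_wheel time = 2, y_clay = 8.
Shadow price of clay = 8.

8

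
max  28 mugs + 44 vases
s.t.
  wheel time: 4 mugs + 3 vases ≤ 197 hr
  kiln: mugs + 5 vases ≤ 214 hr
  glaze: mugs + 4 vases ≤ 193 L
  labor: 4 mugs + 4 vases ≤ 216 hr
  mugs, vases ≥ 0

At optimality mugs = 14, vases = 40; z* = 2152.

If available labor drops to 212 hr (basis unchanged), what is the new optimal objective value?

2128

Check each constraint at x*: wheel time 176/197 (slack 21); kiln 214/214 (tight); glaze 174/193 (slack 19); labor 216/216 (tight).
By complementary slackness, y = 0 for the non-binding constraints.
From A_Bᵀ y = c: 1·y_kiln + 4·y_labor = 28; 5·y_kiln + 4·y_labor = 44.
→ y_kiln = 4 and y_labor = 6.
Δz = y_labor·Δb = 6 × (-4) = -24, so new z* = 2152 − 24 = 2128.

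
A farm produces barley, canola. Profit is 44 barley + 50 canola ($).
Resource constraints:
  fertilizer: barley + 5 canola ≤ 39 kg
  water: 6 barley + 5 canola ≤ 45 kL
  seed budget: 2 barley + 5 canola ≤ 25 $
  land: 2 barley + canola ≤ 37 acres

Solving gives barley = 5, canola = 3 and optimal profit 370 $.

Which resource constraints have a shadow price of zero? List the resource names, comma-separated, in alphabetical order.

fertilizer, land

fertilizer: 20/39 (slack 19)
water: 45/45 (binding)
seed budget: 25/25 (binding)
land: 13/37 (slack 24)
By complementary slackness, a constraint with positive slack has shadow price 0 → fertilizer, land.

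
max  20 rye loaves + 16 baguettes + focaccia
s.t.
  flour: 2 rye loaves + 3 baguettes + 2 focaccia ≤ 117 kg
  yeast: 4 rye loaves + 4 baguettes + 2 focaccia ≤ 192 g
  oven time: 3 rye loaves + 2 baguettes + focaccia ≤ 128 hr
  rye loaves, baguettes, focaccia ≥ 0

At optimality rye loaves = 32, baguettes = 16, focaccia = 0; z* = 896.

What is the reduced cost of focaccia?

-7

Binding: yeast and oven time. Non-binding: flour (5 unused).
Since flour is not tight, its dual is 0.
The binding rows give the dual system: 4·y_yeast + 3·y_oven time = 20 and 4·y_yeast + 2·y_oven time = 16.
Solving: y_yeast = 2, y_oven time = 4.
Reduced cost of focaccia: c₃ − yᵀa₃ = 1 − (2·2 + 4·1) = 1 − 8 = -7.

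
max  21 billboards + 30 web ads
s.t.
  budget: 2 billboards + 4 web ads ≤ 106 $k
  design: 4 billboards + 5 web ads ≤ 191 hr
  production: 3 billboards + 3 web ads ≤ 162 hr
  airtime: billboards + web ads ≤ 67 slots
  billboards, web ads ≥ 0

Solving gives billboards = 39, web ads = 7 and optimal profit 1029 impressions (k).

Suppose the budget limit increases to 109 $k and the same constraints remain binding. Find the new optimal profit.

Binding: budget and design. Non-binding: production (24 unused), airtime (21 unused).
Since production, airtime are not tight, their duals are 0.
The binding rows give the dual system: 2·y_budget + 4·y_design = 21 and 4·y_budget + 5·y_design = 30.
Solving: y_budget = 2.5, y_design = 4.
Δz = y_budget·Δb = 2.5 × (3) = 7.5, so new z* = 1029 + 7.5 = 1036.5.

1036.5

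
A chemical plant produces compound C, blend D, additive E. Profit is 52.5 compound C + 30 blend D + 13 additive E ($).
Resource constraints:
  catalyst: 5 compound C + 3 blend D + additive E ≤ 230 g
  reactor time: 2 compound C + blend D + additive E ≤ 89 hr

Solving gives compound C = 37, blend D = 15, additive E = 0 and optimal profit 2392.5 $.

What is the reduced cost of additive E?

-2

At the optimum: catalyst uses 230 of 230 (binding); reactor time uses 89 of 89 (binding).
Dual feasibility on the basic columns requires 5·y_catalyst + 2·y_reactor time = 52.5, 3·y_catalyst + 1·y_reactor time = 30.
Solving: y_catalyst = 7.5, y_reactor time = 7.5.
Reduced cost of additive E: c₃ − yᵀa₃ = 13 − (7.5·1 + 7.5·1) = 13 − 15 = -2.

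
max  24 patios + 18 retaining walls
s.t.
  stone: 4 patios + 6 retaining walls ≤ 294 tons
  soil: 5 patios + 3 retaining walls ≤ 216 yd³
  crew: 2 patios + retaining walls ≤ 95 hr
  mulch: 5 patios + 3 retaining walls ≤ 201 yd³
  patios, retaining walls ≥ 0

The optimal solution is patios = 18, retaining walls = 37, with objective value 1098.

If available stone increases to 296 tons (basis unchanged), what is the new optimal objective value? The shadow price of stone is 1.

Δb = 2, so new z* = 1098 + (1)·(2) = 1098 + 2 = 1100.

1100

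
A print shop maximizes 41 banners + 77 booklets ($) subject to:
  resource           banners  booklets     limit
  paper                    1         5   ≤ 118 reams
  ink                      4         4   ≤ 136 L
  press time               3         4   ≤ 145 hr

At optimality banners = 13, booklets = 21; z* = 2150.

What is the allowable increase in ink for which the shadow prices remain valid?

Binding constraints: paper, ink. The basis is B = [[1,5],[4,4]] with det -16.
Per unit increase in ink, x* moves by d = (0.3125, -0.0625).
The basis stays optimal until press time becomes binding; allowable increase = 32 L.

32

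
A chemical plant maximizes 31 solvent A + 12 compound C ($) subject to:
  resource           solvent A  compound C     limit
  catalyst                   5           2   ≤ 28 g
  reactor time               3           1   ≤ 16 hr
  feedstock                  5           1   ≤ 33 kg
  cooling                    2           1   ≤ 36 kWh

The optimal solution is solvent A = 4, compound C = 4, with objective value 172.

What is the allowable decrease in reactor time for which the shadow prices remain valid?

Binding constraints: catalyst, reactor time. The basis is B = [[5,2],[3,1]] with det -1.
Per unit decrease in reactor time, x* moves by d = (-2, 5).
The basis stays optimal until solvent A reaches 0; allowable decrease = 2 hr.

2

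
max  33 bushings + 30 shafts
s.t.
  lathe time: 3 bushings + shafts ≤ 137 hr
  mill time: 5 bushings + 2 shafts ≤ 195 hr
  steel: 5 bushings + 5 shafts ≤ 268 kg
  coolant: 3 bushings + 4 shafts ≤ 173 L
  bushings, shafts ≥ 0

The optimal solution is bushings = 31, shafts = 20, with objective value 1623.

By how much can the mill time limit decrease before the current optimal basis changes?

Binding constraints: mill time, coolant. The basis is B = [[5,2],[3,4]] with det 14.
Per unit decrease in mill time, x* moves by d = (-0.2857, 0.2143).
The basis stays optimal until bushings reaches 0; allowable decrease = 108.5 hr.

108.5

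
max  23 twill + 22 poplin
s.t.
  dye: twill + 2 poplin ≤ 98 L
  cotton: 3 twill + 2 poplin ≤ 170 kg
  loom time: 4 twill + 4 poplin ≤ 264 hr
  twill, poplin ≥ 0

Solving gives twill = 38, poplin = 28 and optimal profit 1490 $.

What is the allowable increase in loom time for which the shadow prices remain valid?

4

Binding constraints: cotton, loom time. The basis is B = [[3,2],[4,4]] with det 4.
Per unit increase in loom time, x* moves by d = (-0.5, 0.75).
The basis stays optimal until dye becomes binding; allowable increase = 4 hr.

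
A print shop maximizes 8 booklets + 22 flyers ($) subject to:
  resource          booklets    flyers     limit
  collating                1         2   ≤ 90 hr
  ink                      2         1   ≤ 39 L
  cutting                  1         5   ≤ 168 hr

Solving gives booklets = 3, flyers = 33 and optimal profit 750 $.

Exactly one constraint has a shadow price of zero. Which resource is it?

collating: 69/90 (slack 21)
ink: 39/39 (binding)
cutting: 168/168 (binding)
By complementary slackness, a constraint with positive slack has shadow price 0 → collating.

collating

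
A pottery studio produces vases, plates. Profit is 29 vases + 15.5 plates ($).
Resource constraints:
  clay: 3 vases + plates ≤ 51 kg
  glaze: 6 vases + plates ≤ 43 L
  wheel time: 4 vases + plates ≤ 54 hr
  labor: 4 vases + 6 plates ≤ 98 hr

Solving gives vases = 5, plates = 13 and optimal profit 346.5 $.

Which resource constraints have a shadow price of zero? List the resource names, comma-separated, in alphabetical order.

clay, wheel time

clay: 28/51 (slack 23)
glaze: 43/43 (binding)
wheel time: 33/54 (slack 21)
labor: 98/98 (binding)
By complementary slackness, a constraint with positive slack has shadow price 0 → clay, wheel time.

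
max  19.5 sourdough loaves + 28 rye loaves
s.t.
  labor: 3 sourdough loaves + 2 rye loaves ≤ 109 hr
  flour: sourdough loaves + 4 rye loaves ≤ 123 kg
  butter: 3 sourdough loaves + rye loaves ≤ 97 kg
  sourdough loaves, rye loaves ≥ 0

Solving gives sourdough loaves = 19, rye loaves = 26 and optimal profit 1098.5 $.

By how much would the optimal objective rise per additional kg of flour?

4.5

Binding: labor and flour. Non-binding: butter (14 unused).
By complementary slackness, y = 0 for the non-binding constraint.
The binding rows give the dual system: 3·y_labor + 1·y_flour = 19.5 and 2·y_labor + 4·y_flour = 28.
Solving: y_labor = 5, y_flour = 4.5.
Shadow price of flour = 4.5.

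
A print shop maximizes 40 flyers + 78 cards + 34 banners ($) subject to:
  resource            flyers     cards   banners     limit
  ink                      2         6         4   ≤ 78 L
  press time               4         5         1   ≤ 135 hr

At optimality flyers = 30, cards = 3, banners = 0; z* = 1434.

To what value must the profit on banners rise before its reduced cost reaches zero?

38

Check each constraint at x*: ink 78/78 (tight); press time 135/135 (tight).
From A_Bᵀ y = c: 2·y_ink + 4·y_press time = 40; 6·y_ink + 5·y_press time = 78.
This yields shadow prices y_ink = 8, y_press time = 6.
banners enters the basis when its profit ≥ yᵀa₃ = 8·4 + 6·1 = 38.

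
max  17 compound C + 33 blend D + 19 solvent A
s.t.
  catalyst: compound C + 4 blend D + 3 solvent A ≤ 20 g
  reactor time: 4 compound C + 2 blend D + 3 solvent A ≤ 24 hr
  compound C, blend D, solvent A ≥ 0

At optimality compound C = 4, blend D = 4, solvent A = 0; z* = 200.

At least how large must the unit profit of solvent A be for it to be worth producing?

Both catalyst and reactor time are binding at x*.
From A_Bᵀ y = c: 1·y_catalyst + 4·y_reactor time = 17; 4·y_catalyst + 2·y_reactor time = 33.
→ y_catalyst = 7 and y_reactor time = 2.5.
solvent A enters the basis when its profit ≥ yᵀa₃ = 7·3 + 2.5·3 = 28.5.

28.5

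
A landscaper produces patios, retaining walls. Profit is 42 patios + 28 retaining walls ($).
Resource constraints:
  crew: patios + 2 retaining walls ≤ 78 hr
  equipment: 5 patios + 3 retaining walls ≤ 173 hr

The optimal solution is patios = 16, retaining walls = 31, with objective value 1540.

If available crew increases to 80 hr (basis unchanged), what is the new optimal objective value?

At the optimum: crew uses 78 of 78 (binding); equipment uses 173 of 173 (binding).
Dual feasibility on the basic columns requires 1·y_crew + 5·y_equipment = 42, 2·y_crew + 3·y_equipment = 28.
Solving: y_crew = 2, y_equipment = 8.
Δz = y_crew·Δb = 2 × (2) = 4, so new z* = 1540 + 4 = 1544.

1544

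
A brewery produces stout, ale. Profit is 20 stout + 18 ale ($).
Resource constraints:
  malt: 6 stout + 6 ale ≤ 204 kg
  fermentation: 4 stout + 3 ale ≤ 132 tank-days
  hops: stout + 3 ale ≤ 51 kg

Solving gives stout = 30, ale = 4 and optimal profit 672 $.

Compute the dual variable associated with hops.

0

Check each constraint at x*: malt 204/204 (tight); fermentation 132/132 (tight); hops 42/51 (slack 9).
By complementary slackness, y = 0 for the non-binding constraint.
The binding rows give the dual system: 6·y_malt + 4·y_fermentation = 20 and 6·y_malt + 3·y_fermentation = 18.
Solving: y_malt = 2, y_fermentation = 2.
Shadow price of hops = 0.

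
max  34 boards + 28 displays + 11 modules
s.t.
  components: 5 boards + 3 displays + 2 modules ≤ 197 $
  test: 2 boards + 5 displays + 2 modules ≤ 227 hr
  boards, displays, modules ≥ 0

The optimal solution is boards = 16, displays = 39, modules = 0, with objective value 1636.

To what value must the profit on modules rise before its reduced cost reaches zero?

At the optimum: components uses 197 of 197 (binding); test uses 227 of 227 (binding).
Dual feasibility on the basic columns requires 5·y_components + 2·y_test = 34, 3·y_components + 5·y_test = 28.
→ y_components = 6 and y_test = 2.
modules enters the basis when its profit ≥ yᵀa₃ = 6·2 + 2·2 = 16.

16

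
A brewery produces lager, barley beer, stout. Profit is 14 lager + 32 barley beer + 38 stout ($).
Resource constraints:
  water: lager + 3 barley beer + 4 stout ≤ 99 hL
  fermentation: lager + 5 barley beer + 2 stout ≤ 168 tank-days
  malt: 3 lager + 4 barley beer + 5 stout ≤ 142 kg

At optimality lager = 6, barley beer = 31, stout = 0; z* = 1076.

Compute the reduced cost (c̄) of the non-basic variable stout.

Check each constraint at x*: water 99/99 (tight); fermentation 161/168 (slack 7); malt 142/142 (tight).
Slack constraints have shadow price 0 (complementary slackness).
From A_Bᵀ y = c: 1·y_water + 3·y_malt = 14; 3·y_water + 4·y_malt = 32.
Solving: y_water = 8, y_malt = 2.
Reduced cost of stout: c₃ − yᵀa₃ = 38 − (8·4 + 2·5) = 38 − 42 = -4.

-4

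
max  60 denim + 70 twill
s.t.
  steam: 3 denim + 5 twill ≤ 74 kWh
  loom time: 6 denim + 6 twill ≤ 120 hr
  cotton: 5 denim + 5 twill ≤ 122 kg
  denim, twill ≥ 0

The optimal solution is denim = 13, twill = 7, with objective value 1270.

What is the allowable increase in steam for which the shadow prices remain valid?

26

Binding constraints: steam, loom time. The basis is B = [[3,5],[6,6]] with det -12.
Per unit increase in steam, x* moves by d = (-0.5, 0.5).
The basis stays optimal until denim reaches 0; allowable increase = 26 kWh.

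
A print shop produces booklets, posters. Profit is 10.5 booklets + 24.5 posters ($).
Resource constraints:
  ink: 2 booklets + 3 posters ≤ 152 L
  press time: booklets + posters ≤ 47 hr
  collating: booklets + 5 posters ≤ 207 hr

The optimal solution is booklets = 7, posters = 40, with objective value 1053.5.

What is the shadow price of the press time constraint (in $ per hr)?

At the optimum: ink uses 134 of 152 (slack = 18); press time uses 47 of 47 (binding); collating uses 207 of 207 (binding).
Slack constraints have shadow price 0 (complementary slackness).
The binding rows give the dual system: 1·y_press time + 1·y_collating = 10.5 and 1·y_press time + 5·y_collating = 24.5.
Solving: y_press time = 7, y_collating = 3.5.
Shadow price of press time = 7.

7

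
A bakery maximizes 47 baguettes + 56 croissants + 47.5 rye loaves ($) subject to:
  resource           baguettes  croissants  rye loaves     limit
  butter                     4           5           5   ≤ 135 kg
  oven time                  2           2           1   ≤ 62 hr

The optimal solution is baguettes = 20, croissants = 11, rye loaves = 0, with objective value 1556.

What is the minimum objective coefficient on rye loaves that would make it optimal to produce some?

50.5

At the optimum: butter uses 135 of 135 (binding); oven time uses 62 of 62 (binding).
The binding rows give the dual system: 4·y_butter + 2·y_oven time = 47 and 5·y_butter + 2·y_oven time = 56.
→ y_butter = 9 and y_oven time = 5.5.
rye loaves enters the basis when its profit ≥ yᵀa₃ = 9·5 + 5.5·1 = 50.5.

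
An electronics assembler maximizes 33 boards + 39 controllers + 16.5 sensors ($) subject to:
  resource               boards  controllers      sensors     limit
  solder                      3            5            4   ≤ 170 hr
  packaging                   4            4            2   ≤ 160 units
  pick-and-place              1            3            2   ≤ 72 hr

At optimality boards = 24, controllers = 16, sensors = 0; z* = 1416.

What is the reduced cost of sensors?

Binding: packaging and pick-and-place. Non-binding: solder (18 unused).
Since solder is not tight, its dual is 0.
The binding rows give the dual system: 4·y_packaging + 1·y_pick-and-place = 33 and 4·y_packaging + 3·y_pick-and-place = 39.
Solving: y_packaging = 7.5, y_pick-and-place = 3.
Reduced cost of sensors: c₃ − yᵀa₃ = 16.5 − (7.5·2 + 3·2) = 16.5 − 21 = -4.5.

-4.5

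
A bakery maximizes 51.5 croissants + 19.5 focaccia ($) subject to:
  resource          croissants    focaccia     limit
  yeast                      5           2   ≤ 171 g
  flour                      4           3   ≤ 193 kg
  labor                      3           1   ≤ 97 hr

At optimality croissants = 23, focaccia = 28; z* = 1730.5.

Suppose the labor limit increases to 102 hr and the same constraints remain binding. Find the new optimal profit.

1758

Binding: yeast and labor. Non-binding: flour (17 unused).
Since flour is not tight, its dual is 0.
The binding rows give the dual system: 5·y_yeast + 3·y_labor = 51.5 and 2·y_yeast + 1·y_labor = 19.5.
Solving: y_yeast = 7, y_labor = 5.5.
Δz = y_labor·Δb = 5.5 × (5) = 27.5, so new z* = 1730.5 + 27.5 = 1758.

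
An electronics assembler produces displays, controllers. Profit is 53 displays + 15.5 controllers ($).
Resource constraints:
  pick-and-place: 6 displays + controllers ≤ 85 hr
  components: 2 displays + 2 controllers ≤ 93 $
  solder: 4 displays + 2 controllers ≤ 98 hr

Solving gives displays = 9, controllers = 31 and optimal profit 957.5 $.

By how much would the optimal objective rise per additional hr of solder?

At the optimum: pick-and-place uses 85 of 85 (binding); components uses 80 of 93 (slack = 13); solder uses 98 of 98 (binding).
By complementary slackness, y = 0 for the non-binding constraint.
The binding rows give the dual system: 6·y_pick-and-place + 4·y_solder = 53 and 1·y_pick-and-place + 2·y_solder = 15.5.
This yields shadow prices y_pick-and-place = 5.5, y_solder = 5.
Shadow price of solder = 5.

5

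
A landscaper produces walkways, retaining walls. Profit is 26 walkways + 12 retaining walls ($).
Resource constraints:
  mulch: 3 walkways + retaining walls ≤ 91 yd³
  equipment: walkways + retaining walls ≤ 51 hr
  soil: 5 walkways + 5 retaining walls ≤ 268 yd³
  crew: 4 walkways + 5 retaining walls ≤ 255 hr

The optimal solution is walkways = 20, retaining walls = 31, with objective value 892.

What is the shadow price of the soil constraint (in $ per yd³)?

0

Binding: mulch and equipment. Non-binding: soil (13 unused), crew (20 unused).
Since soil, crew are not tight, their duals are 0.
Dual feasibility on the basic columns requires 3·y_mulch + 1·y_equipment = 26, 1·y_mulch + 1·y_equipment = 12.
This yields shadow prices y_mulch = 7, y_equipment = 5.
Shadow price of soil = 0.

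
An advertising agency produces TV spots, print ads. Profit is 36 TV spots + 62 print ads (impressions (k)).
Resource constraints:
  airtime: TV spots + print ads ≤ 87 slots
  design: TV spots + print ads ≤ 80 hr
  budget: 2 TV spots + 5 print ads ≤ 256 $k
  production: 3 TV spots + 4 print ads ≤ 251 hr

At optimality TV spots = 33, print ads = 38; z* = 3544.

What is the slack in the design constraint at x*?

9

design used = 1·33 + 1·38 = 71; slack = 80 − 71 = 9.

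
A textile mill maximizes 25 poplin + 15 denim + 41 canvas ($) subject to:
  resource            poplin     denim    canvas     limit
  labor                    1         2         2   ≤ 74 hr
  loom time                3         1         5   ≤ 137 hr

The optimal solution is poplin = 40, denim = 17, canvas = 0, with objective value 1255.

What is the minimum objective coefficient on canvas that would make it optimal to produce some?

Check each constraint at x*: labor 74/74 (tight); loom time 137/137 (tight).
The binding rows give the dual system: 1·y_labor + 3·y_loom time = 25 and 2·y_labor + 1·y_loom time = 15.
Solving: y_labor = 4, y_loom time = 7.
canvas enters the basis when its profit ≥ yᵀa₃ = 4·2 + 7·5 = 43.

43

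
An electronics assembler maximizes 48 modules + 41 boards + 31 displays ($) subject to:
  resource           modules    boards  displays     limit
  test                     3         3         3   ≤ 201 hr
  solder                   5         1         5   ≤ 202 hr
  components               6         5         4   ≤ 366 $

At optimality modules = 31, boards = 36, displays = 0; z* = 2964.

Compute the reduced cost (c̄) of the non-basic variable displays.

-3

Binding: test and components. Non-binding: solder (11 unused).
By complementary slackness, y = 0 for the non-binding constraint.
Dual feasibility on the basic columns requires 3·y_test + 6·y_components = 48, 3·y_test + 5·y_components = 41.
This yields shadow prices y_test = 2, y_components = 7.
Reduced cost of displays: c₃ − yᵀa₃ = 31 − (2·3 + 7·4) = 31 − 34 = -3.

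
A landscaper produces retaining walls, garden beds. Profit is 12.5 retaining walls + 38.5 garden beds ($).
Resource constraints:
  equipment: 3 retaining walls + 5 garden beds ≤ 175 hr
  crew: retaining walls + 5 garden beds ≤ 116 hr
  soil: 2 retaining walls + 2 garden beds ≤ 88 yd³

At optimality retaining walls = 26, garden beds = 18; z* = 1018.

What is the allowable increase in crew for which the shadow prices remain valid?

14

Binding constraints: crew, soil. The basis is B = [[1,5],[2,2]] with det -8.
Per unit increase in crew, x* moves by d = (-0.25, 0.25).
The basis stays optimal until equipment becomes binding; allowable increase = 14 hr.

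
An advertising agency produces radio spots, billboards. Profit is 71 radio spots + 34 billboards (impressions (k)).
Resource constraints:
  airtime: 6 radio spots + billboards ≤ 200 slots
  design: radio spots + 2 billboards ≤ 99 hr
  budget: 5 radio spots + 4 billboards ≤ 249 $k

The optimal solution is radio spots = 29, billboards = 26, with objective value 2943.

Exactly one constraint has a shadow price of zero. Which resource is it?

airtime: 200/200 (binding)
design: 81/99 (slack 18)
budget: 249/249 (binding)
By complementary slackness, a constraint with positive slack has shadow price 0 → design.

design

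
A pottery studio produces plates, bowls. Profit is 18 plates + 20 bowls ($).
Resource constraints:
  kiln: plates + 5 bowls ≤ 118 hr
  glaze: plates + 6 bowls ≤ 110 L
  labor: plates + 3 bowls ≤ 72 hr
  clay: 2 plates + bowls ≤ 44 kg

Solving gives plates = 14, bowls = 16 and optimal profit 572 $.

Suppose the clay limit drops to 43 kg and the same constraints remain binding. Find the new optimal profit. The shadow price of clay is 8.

Δb = -1, so new z* = 572 + (8)·(-1) = 572 − 8 = 564.

564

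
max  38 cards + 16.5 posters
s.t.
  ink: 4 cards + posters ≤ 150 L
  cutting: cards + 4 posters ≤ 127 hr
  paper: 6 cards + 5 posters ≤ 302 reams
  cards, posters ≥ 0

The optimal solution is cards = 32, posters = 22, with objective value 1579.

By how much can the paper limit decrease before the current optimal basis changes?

Binding constraints: ink, paper. The basis is B = [[4,1],[6,5]] with det 14.
Per unit decrease in paper, x* moves by d = (0.0714, -0.2857).
The basis stays optimal until posters reaches 0; allowable decrease = 77 reams.

77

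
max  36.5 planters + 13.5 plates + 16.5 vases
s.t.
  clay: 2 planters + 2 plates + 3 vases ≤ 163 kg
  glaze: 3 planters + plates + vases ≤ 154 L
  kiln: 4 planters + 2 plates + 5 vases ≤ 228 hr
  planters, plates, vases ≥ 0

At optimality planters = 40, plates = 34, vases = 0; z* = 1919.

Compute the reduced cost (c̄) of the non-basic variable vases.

-3

Check each constraint at x*: clay 148/163 (slack 15); glaze 154/154 (tight); kiln 228/228 (tight).
Since clay is not tight, its dual is 0.
The binding rows give the dual system: 3·y_glaze + 4·y_kiln = 36.5 and 1·y_glaze + 2·y_kiln = 13.5.
Solving: y_glaze = 9.5, y_kiln = 2.
Reduced cost of vases: c₃ − yᵀa₃ = 16.5 − (9.5·1 + 2·5) = 16.5 − 19.5 = -3.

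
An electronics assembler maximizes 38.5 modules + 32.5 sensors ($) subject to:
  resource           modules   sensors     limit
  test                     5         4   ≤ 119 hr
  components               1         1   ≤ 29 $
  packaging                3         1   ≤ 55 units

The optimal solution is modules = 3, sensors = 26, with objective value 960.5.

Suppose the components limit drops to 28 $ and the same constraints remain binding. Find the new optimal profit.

952

Binding: test and components. Non-binding: packaging (20 unused).
By complementary slackness, y = 0 for the non-binding constraint.
Dual feasibility on the basic columns requires 5·y_test + 1·y_components = 38.5, 4·y_test + 1·y_components = 32.5.
This yields shadow prices y_test = 6, y_components = 8.5.
Δz = y_components·Δb = 8.5 × (-1) = -8.5, so new z* = 960.5 − 8.5 = 952.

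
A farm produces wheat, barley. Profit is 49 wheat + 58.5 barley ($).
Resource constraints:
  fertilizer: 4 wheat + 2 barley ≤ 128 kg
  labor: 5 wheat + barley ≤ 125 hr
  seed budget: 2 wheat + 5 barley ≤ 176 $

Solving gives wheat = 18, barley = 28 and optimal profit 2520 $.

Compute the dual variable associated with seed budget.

8.5

Check each constraint at x*: fertilizer 128/128 (tight); labor 118/125 (slack 7); seed budget 176/176 (tight).
Slack constraints have shadow price 0 (complementary slackness).
Dual feasibility on the basic columns requires 4·y_fertilizer + 2·y_seed budget = 49, 2·y_fertilizer + 5·y_seed budget = 58.5.
→ y_fertilizer = 8 and y_seed budget = 8.5.
Shadow price of seed budget = 8.5.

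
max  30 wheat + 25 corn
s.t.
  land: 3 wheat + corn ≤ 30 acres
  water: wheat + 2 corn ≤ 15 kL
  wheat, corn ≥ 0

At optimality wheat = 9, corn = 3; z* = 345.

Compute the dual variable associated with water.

Check each constraint at x*: land 30/30 (tight); water 15/15 (tight).
From A_Bᵀ y = c: 3·y_land + 1·y_water = 30; 1·y_land + 2·y_water = 25.
This yields shadow prices y_land = 7, y_water = 9.
Shadow price of water = 9.

9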